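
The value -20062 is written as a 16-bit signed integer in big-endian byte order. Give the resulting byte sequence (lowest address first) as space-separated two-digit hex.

B1 A2

Two's complement of -20062 in 16 bits: 20062 = 0x4E5E; invert → 0xB1A1; add 1 → 0xB1A2.
Split into bytes (most-significant first): B1 A2.
Big-endian stores the most-significant byte at the lowest address.
So the memory order matches the most-significant-first order: B1 A2.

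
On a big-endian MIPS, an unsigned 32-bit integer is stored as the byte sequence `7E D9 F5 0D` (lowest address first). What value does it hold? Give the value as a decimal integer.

Big-endian stores the most-significant byte at the lowest address.
The bytes are already most-significant first: 0x7ED9F50D.
0x7ED9F50D = 2128213261.

2128213261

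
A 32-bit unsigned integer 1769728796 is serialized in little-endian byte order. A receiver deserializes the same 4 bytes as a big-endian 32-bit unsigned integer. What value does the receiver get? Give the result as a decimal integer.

485194601

1769728796 in 32-bit hexadecimal is 0x697BEB1C.
Stored little-endian, the bytes at ascending addresses are 1C EB 7B 69.
Read back as big-endian, the last byte is least significant, giving 0x1CEB7B69.
0x1CEB7B69 = 485194601.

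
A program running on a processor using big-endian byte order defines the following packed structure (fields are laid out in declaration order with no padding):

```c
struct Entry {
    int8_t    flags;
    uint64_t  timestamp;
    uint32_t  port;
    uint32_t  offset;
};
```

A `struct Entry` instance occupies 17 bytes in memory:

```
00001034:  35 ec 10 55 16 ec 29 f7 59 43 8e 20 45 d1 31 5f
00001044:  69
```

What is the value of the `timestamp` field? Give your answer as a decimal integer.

17010189349518178137

`timestamp` follows `flags` (1 byte), so it starts at byte offset 1 and occupies 8 bytes.
Bytes at offsets 1..8: EC 10 55 16 EC 29 F7 59.
Big-endian: lowest address holds the most-significant byte.
The bytes are already most-significant first: 0xEC105516EC29F759.
0xEC105516EC29F759 = 17010189349518178137.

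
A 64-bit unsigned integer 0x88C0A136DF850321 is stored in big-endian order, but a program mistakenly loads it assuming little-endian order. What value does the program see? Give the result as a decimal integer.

Stored big-endian, the bytes at ascending addresses are 88 C0 A1 36 DF 85 03 21.
Read back as little-endian, the first byte is least significant, giving 0x210385DF36A1C088.
0x210385DF36A1C088 = 2378892221922525320.

2378892221922525320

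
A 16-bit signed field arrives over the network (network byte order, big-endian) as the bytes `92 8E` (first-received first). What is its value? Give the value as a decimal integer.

-28018

In big-endian order the high byte comes first in memory.
The bytes are already most-significant first: 0x928E.
Top bit is set, so as a signed 16-bit value this is 0x928E − 2^16 = -28018.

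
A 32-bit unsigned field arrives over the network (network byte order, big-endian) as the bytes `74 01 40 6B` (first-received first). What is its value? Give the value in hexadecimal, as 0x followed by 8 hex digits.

0x7401406B

Big-endian: lowest address holds the most-significant byte.
The bytes are already most-significant first: 0x7401406B.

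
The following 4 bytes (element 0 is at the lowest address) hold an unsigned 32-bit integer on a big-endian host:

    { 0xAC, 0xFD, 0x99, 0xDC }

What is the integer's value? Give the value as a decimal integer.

2902301148

In big-endian order the high byte comes first in memory.
The bytes are already most-significant first: 0xACFD99DC.
0xACFD99DC = 2902301148.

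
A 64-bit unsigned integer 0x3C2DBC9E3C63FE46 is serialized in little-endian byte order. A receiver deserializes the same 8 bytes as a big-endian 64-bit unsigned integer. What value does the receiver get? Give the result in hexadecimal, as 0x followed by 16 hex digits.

Stored little-endian, the bytes at ascending addresses are 46 FE 63 3C 9E BC 2D 3C.
Read back as big-endian, the last byte is least significant, giving 0x46FE633C9EBC2D3C.

0x46FE633C9EBC2D3C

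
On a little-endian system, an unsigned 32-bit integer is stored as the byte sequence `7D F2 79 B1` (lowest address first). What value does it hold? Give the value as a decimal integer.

2977559165

In little-endian order the low byte comes first in memory.
Reassemble most-significant byte first: B1 79 F2 7D → 0xB179F27D.
0xB179F27D = 2977559165.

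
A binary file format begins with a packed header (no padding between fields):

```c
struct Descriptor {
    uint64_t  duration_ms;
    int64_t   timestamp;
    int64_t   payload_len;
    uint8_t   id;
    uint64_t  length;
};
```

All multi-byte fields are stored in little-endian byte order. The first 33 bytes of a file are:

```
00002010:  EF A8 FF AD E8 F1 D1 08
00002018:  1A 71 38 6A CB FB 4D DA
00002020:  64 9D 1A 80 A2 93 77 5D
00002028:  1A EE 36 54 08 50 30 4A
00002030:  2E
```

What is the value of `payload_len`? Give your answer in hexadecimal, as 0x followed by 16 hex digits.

`payload_len` follows `duration_ms` (8 B), `timestamp` (8 B), so it starts at offset 8 + 8 = 16 and occupies 8 bytes.
Bytes at offsets 16..23: 64 9D 1A 80 A2 93 77 5D.
Little-endian: lowest address holds the least-significant byte.
Reassemble most-significant byte first: 5D 77 93 A2 80 1A 9D 64 → 0x5D7793A2801A9D64.

0x5D7793A2801A9D64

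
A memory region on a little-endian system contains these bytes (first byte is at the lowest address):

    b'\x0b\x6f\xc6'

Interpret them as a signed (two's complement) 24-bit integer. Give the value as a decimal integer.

Little-endian stores the least-significant byte at the lowest address.
Reassemble most-significant byte first: C6 6F 0B → 0xC66F0B.
Top bit is set, so as a signed 24-bit value this is 0xC66F0B − 2^24 = -3772661.

-3772661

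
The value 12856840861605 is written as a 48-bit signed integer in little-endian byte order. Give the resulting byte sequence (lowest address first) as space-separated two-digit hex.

A5 B7 6E 77 B1 0B

12856840861605 in hexadecimal, padded to 48 bits, is 0x0BB1776EB7A5.
Split into bytes (most-significant first): 0B B1 77 6E B7 A5.
Little-endian: lowest address holds the least-significant byte.
So at ascending addresses the bytes are A5 B7 6E 77 B1 0B.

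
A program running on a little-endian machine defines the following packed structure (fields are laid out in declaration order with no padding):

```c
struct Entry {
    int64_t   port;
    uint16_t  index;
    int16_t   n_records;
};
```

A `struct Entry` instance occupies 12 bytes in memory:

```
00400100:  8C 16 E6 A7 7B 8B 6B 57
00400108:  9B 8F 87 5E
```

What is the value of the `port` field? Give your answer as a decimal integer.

`port` is the first field, at byte offset 0, occupying 8 bytes.
Bytes at offsets 0..7: 8C 16 E6 A7 7B 8B 6B 57.
Little-endian: lowest address holds the least-significant byte.
Reassemble most-significant byte first: 57 6B 8B 7B A7 E6 16 8C → 0x576B8B7BA7E6168C.
0x576B8B7BA7E6168C = 6299281867021883020.

6299281867021883020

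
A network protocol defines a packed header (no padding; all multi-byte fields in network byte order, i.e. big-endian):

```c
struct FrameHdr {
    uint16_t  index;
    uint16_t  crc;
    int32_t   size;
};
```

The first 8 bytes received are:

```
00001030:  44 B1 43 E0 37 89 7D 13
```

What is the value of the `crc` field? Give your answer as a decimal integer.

17376

`crc` follows `index` (2 bytes), so it starts at byte offset 2 and occupies 2 bytes.
Bytes at offsets 2..3: 43 E0.
Big-endian stores the most-significant byte at the lowest address.
The bytes are already most-significant first: 0x43E0.
0x43E0 = 17376.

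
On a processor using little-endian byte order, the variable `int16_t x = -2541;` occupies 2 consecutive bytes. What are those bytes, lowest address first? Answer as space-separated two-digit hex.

13 F6

Two's complement of -2541 in 16 bits: 2541 = 0x09ED; invert → 0xF612; add 1 → 0xF613.
Split into bytes (most-significant first): F6 13.
Little-endian stores the least-significant byte at the lowest address.
So at ascending addresses the bytes are 13 F6.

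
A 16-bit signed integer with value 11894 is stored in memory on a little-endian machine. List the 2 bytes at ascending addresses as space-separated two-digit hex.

76 2E

11894 in hexadecimal, padded to 16 bits, is 0x2E76.
Split into bytes (most-significant first): 2E 76.
Little-endian: lowest address holds the least-significant byte.
So at ascending addresses the bytes are 76 2E.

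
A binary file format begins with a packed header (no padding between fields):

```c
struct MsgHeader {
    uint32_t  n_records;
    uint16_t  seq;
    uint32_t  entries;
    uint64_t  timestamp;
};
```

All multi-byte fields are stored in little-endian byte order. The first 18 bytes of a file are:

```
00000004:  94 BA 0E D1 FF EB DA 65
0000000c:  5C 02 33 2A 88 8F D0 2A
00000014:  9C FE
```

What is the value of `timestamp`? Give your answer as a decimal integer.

`timestamp` follows `n_records` (4 B), `seq` (2 B), `entries` (4 B), so it starts at offset 4 + 2 + 4 = 10 and occupies 8 bytes.
Bytes at offsets 10..17: 33 2A 88 8F D0 2A 9C FE.
Little-endian stores the least-significant byte at the lowest address.
Reassemble most-significant byte first: FE 9C 2A D0 8F 88 2A 33 → 0xFE9C2AD08F882A33.
0xFE9C2AD08F882A33 = 18346586057250187827.

18346586057250187827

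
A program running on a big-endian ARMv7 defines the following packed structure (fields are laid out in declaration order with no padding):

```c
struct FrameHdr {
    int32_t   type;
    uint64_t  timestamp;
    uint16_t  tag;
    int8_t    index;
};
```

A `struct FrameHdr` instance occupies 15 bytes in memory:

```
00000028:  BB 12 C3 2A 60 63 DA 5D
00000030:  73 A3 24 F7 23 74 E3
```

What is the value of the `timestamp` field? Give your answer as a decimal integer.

`timestamp` follows `type` (4 bytes), so it starts at byte offset 4 and occupies 8 bytes.
Bytes at offsets 4..11: 60 63 DA 5D 73 A3 24 F7.
In big-endian order the high byte comes first in memory.
The bytes are already most-significant first: 0x6063DA5D73A324F7.
0x6063DA5D73A324F7 = 6945635145242322167.

6945635145242322167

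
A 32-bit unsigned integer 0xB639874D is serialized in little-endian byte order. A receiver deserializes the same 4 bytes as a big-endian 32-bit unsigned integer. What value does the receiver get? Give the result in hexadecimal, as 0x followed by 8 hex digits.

0x4D8739B6

Stored little-endian, the bytes at ascending addresses are 4D 87 39 B6.
Read back as big-endian, the last byte is least significant, giving 0x4D8739B6.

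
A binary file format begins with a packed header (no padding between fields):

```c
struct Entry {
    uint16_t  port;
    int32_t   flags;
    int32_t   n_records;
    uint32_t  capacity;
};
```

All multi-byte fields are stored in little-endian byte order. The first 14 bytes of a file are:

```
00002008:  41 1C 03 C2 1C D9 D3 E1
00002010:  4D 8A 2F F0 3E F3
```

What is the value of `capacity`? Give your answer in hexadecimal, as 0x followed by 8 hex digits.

`capacity` follows `port` (2 B), `flags` (4 B), `n_records` (4 B), so it starts at offset 2 + 4 + 4 = 10 and occupies 4 bytes.
Bytes at offsets 10..13: 2F F0 3E F3.
Little-endian stores the least-significant byte at the lowest address.
Reassemble most-significant byte first: F3 3E F0 2F → 0xF33EF02F.

0xF33EF02F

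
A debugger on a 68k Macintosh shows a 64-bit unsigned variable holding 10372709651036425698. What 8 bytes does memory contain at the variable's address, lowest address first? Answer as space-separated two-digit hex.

8F F3 44 78 7C 4A CD E2

10372709651036425698 in hexadecimal, padded to 64 bits, is 0x8FF344787C4ACDE2.
Split into bytes (most-significant first): 8F F3 44 78 7C 4A CD E2.
Big-endian stores the most-significant byte at the lowest address.
So the memory order matches the most-significant-first order: 8F F3 44 78 7C 4A CD E2.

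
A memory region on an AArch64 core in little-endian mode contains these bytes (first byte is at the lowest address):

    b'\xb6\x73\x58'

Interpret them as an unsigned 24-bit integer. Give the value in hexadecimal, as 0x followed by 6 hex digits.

0x5873B6

In little-endian order the low byte comes first in memory.
Reassemble most-significant byte first: 58 73 B6 → 0x5873B6.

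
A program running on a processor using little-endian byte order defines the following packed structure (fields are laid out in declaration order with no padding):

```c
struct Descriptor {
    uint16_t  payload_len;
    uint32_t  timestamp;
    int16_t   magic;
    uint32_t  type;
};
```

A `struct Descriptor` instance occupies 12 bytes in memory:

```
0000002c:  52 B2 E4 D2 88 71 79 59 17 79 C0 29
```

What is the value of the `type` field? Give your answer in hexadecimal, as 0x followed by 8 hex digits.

0x29C07917

`type` follows `payload_len` (2 B), `timestamp` (4 B), `magic` (2 B), so it starts at offset 2 + 4 + 2 = 8 and occupies 4 bytes.
Bytes at offsets 8..11: 17 79 C0 29.
In little-endian order the low byte comes first in memory.
Reassemble most-significant byte first: 29 C0 79 17 → 0x29C07917.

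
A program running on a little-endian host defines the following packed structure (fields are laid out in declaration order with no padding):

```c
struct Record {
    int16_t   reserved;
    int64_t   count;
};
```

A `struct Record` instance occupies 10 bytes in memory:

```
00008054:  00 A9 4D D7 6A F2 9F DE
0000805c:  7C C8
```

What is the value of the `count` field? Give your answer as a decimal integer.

`count` follows `reserved` (2 bytes), so it starts at byte offset 2 and occupies 8 bytes.
Bytes at offsets 2..9: 4D D7 6A F2 9F DE 7C C8.
In little-endian order the low byte comes first in memory.
Reassemble most-significant byte first: C8 7C DE 9F F2 6A D7 4D → 0xC87CDE9FF26AD74D.
Top bit is set, so as a signed 64-bit value this is 0xC87CDE9FF26AD74D − 2^64 = -4000077590463588531.

-4000077590463588531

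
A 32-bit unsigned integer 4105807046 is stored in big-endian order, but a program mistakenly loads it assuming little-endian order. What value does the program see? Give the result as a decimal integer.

3332684276

4105807046 in 32-bit hexadecimal is 0xF4B9A4C6.
Stored big-endian, the bytes at ascending addresses are F4 B9 A4 C6.
Read back as little-endian, the first byte is least significant, giving 0xC6A4B9F4.
0xC6A4B9F4 = 3332684276.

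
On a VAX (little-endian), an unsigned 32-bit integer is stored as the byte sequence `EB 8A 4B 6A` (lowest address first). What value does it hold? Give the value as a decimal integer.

Little-endian: lowest address holds the least-significant byte.
Reassemble most-significant byte first: 6A 4B 8A EB → 0x6A4B8AEB.
0x6A4B8AEB = 1783335659.

1783335659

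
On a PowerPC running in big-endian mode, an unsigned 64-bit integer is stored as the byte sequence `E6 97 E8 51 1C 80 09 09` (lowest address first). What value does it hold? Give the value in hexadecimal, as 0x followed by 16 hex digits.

In big-endian order the high byte comes first in memory.
The bytes are already most-significant first: 0xE697E8511C800909.

0xE697E8511C800909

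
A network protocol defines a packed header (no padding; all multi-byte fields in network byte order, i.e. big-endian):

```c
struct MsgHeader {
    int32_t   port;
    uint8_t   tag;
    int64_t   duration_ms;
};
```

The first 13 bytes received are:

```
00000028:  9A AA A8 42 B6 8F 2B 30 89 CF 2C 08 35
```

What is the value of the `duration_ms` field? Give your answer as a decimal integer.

-8130351333842876363

`duration_ms` follows `port` (4 B), `tag` (1 B), so it starts at offset 4 + 1 = 5 and occupies 8 bytes.
Bytes at offsets 5..12: 8F 2B 30 89 CF 2C 08 35.
In big-endian order the high byte comes first in memory.
The bytes are already most-significant first: 0x8F2B3089CF2C0835.
Top bit is set, so as a signed 64-bit value this is 0x8F2B3089CF2C0835 − 2^64 = -8130351333842876363.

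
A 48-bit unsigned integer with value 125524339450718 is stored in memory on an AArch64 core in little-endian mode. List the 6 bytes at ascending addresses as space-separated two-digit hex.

125524339450718 in hexadecimal, padded to 48 bits, is 0x7229E9A9E35E.
Split into bytes (most-significant first): 72 29 E9 A9 E3 5E.
Little-endian stores the least-significant byte at the lowest address.
So at ascending addresses the bytes are 5E E3 A9 E9 29 72.

5E E3 A9 E9 29 72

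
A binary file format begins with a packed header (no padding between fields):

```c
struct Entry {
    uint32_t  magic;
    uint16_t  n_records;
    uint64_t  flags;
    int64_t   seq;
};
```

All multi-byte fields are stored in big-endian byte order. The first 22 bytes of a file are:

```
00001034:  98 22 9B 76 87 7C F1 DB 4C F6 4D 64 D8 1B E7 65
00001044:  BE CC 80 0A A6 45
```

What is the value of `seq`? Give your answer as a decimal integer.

`seq` follows `magic` (4 B), `n_records` (2 B), `flags` (8 B), so it starts at offset 4 + 2 + 8 = 14 and occupies 8 bytes.
Bytes at offsets 14..21: E7 65 BE CC 80 0A A6 45.
In big-endian order the high byte comes first in memory.
The bytes are already most-significant first: 0xE765BECC800AA645.
Top bit is set, so as a signed 64-bit value this is 0xE765BECC800AA645 − 2^64 = -1772801092769634747.

-1772801092769634747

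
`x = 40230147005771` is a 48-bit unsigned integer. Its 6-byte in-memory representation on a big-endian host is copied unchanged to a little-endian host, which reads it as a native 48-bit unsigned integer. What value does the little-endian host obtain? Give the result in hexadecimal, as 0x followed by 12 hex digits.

40230147005771 in 48-bit hexadecimal is 0x2496CF9F1D4B.
Stored big-endian, the bytes at ascending addresses are 24 96 CF 9F 1D 4B.
Read back as little-endian, the first byte is least significant, giving 0x4B1D9FCF9624.

0x4B1D9FCF9624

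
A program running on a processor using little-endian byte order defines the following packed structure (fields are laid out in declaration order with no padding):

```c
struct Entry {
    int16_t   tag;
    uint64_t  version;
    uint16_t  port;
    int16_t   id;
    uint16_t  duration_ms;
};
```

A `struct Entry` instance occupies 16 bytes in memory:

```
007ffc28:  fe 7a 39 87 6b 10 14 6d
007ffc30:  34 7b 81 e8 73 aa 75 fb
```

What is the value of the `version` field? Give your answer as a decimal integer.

`version` follows `tag` (2 bytes), so it starts at byte offset 2 and occupies 8 bytes.
Bytes at offsets 2..9: 39 87 6B 10 14 6D 34 7B.
Little-endian: lowest address holds the least-significant byte.
Reassemble most-significant byte first: 7B 34 6D 14 10 6B 87 39 → 0x7B346D14106B8739.
0x7B346D14106B8739 = 8877840698396346169.

8877840698396346169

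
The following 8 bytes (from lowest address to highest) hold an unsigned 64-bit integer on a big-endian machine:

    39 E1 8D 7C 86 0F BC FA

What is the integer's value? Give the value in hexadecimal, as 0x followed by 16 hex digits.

Big-endian stores the most-significant byte at the lowest address.
The bytes are already most-significant first: 0x39E18D7C860FBCFA.

0x39E18D7C860FBCFA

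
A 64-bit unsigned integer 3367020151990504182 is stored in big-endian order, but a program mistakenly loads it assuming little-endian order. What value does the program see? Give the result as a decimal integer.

17783300058835237422

3367020151990504182 in 64-bit hexadecimal is 0x2EBA0EFD2EF9CAF6.
Stored big-endian, the bytes at ascending addresses are 2E BA 0E FD 2E F9 CA F6.
Read back as little-endian, the first byte is least significant, giving 0xF6CAF92EFD0EBA2E.
0xF6CAF92EFD0EBA2E = 17783300058835237422.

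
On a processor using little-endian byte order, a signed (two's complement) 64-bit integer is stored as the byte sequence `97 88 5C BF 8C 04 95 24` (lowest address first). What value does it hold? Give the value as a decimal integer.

2636018159447738519

Little-endian stores the least-significant byte at the lowest address.
Reassemble most-significant byte first: 24 95 04 8C BF 5C 88 97 → 0x2495048CBF5C8897.
0x2495048CBF5C8897 = 2636018159447738519.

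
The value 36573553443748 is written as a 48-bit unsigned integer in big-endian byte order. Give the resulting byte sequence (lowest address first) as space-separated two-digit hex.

36573553443748 in hexadecimal, padded to 48 bits, is 0x214371A943A4.
Split into bytes (most-significant first): 21 43 71 A9 43 A4.
In big-endian order the high byte comes first in memory.
So the memory order matches the most-significant-first order: 21 43 71 A9 43 A4.

21 43 71 A9 43 A4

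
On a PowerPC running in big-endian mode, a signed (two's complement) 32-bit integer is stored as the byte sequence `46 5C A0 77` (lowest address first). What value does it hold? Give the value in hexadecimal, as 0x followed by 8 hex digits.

Big-endian stores the most-significant byte at the lowest address.
The bytes are already most-significant first: 0x465CA077.

0x465CA077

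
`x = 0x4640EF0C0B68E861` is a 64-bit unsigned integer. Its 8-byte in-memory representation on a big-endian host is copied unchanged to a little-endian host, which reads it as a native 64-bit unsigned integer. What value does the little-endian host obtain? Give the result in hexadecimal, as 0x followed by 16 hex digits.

Stored big-endian, the bytes at ascending addresses are 46 40 EF 0C 0B 68 E8 61.
Read back as little-endian, the first byte is least significant, giving 0x61E8680B0CEF4046.

0x61E8680B0CEF4046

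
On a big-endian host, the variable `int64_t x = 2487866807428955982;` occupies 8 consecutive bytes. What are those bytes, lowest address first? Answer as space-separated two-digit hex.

22 86 AD AE 19 49 BF 4E

2487866807428955982 in hexadecimal, padded to 64 bits, is 0x2286ADAE1949BF4E.
Split into bytes (most-significant first): 22 86 AD AE 19 49 BF 4E.
In big-endian order the high byte comes first in memory.
So the memory order matches the most-significant-first order: 22 86 AD AE 19 49 BF 4E.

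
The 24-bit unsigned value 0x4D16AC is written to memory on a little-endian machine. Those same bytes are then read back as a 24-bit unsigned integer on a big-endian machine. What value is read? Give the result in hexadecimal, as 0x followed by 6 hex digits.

Stored little-endian, the bytes at ascending addresses are AC 16 4D.
Read back as big-endian, the last byte is least significant, giving 0xAC164D.

0xAC164D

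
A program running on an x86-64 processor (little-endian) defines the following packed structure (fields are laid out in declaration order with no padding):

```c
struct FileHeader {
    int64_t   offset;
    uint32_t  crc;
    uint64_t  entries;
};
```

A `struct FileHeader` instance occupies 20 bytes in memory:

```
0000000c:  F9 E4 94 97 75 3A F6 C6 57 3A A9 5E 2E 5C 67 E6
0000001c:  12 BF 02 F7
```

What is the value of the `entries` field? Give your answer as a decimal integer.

17798998765217471534

`entries` follows `offset` (8 B), `crc` (4 B), so it starts at offset 8 + 4 = 12 and occupies 8 bytes.
Bytes at offsets 12..19: 2E 5C 67 E6 12 BF 02 F7.
Little-endian stores the least-significant byte at the lowest address.
Reassemble most-significant byte first: F7 02 BF 12 E6 67 5C 2E → 0xF702BF12E6675C2E.
0xF702BF12E6675C2E = 17798998765217471534.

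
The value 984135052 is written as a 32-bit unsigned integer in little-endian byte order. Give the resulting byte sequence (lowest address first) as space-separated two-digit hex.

984135052 in hexadecimal, padded to 32 bits, is 0x3AA8B58C.
Split into bytes (most-significant first): 3A A8 B5 8C.
Little-endian: lowest address holds the least-significant byte.
So at ascending addresses the bytes are 8C B5 A8 3A.

8C B5 A8 3A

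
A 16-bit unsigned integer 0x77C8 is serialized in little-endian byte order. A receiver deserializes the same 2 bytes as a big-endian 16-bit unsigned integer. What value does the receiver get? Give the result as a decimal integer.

Stored little-endian, the bytes at ascending addresses are C8 77.
Read back as big-endian, the last byte is least significant, giving 0xC877.
0xC877 = 51319.

51319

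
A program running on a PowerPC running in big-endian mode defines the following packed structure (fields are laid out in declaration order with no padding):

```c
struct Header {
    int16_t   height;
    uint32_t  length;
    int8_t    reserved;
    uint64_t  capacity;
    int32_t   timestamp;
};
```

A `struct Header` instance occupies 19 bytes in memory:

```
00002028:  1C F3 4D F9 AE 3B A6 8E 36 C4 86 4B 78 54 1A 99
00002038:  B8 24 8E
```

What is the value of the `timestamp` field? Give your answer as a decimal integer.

-1715985266

`timestamp` follows `height` (2 B), `length` (4 B), `reserved` (1 B), `capacity` (8 B), so it starts at offset 2 + 4 + 1 + 8 = 15 and occupies 4 bytes.
Bytes at offsets 15..18: 99 B8 24 8E.
Big-endian stores the most-significant byte at the lowest address.
The bytes are already most-significant first: 0x99B8248E.
Top bit is set, so as a signed 32-bit value this is 0x99B8248E − 2^32 = -1715985266.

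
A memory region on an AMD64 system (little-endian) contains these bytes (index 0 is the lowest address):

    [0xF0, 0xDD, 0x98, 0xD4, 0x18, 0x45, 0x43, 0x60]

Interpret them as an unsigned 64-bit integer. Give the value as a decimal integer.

In little-endian order the low byte comes first in memory.
Reassemble most-significant byte first: 60 43 45 18 D4 98 DD F0 → 0x60434518D498DDF0.
0x60434518D498DDF0 = 6936463824029015536.

6936463824029015536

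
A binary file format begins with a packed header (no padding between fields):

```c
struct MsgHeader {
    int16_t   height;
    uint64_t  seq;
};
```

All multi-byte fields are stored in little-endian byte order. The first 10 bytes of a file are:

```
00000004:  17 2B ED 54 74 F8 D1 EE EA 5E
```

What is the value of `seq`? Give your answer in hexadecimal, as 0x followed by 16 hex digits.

0x5EEAEED1F87454ED

`seq` follows `height` (2 bytes), so it starts at byte offset 2 and occupies 8 bytes.
Bytes at offsets 2..9: ED 54 74 F8 D1 EE EA 5E.
In little-endian order the low byte comes first in memory.
Reassemble most-significant byte first: 5E EA EE D1 F8 74 54 ED → 0x5EEAEED1F87454ED.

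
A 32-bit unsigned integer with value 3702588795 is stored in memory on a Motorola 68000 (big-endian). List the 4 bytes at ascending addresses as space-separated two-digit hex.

3702588795 in hexadecimal, padded to 32 bits, is 0xDCB1057B.
Split into bytes (most-significant first): DC B1 05 7B.
Big-endian: lowest address holds the most-significant byte.
So the memory order matches the most-significant-first order: DC B1 05 7B.

DC B1 05 7B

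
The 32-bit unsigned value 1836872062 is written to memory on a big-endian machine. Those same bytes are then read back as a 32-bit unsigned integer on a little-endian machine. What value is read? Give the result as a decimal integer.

1836872062 in 32-bit hexadecimal is 0x6D7C717E.
Stored big-endian, the bytes at ascending addresses are 6D 7C 71 7E.
Read back as little-endian, the first byte is least significant, giving 0x7E717C6D.
0x7E717C6D = 2121366637.

2121366637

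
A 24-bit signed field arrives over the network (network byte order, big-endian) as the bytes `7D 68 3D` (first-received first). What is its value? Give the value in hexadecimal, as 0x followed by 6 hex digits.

Big-endian stores the most-significant byte at the lowest address.
The bytes are already most-significant first: 0x7D683D.

0x7D683D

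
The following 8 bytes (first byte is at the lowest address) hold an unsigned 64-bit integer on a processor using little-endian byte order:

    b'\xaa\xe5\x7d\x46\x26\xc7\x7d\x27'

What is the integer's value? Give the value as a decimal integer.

Little-endian stores the least-significant byte at the lowest address.
Reassemble most-significant byte first: 27 7D C7 26 46 7D E5 AA → 0x277DC726467DE5AA.
0x277DC726467DE5AA = 2845649506773362090.

2845649506773362090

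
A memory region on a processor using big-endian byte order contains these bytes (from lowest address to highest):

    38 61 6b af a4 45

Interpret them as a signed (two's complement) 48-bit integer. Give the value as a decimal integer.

61991069656133

Big-endian: lowest address holds the most-significant byte.
The bytes are already most-significant first: 0x38616BAFA445.
0x38616BAFA445 = 61991069656133.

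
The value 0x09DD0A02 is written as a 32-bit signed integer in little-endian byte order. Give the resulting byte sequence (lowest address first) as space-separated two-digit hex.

Split into bytes (most-significant first): 09 DD 0A 02.
Little-endian stores the least-significant byte at the lowest address.
So at ascending addresses the bytes are 02 0A DD 09.

02 0A DD 09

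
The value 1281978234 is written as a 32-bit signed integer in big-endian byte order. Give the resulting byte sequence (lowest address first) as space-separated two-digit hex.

1281978234 in hexadecimal, padded to 32 bits, is 0x4C696F7A.
Split into bytes (most-significant first): 4C 69 6F 7A.
Big-endian stores the most-significant byte at the lowest address.
So the memory order matches the most-significant-first order: 4C 69 6F 7A.

4C 69 6F 7A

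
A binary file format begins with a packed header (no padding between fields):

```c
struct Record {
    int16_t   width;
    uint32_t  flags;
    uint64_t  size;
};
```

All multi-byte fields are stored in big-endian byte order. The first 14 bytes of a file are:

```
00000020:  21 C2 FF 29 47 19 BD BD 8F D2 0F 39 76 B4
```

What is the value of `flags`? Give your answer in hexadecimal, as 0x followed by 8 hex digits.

`flags` follows `width` (2 bytes), so it starts at byte offset 2 and occupies 4 bytes.
Bytes at offsets 2..5: FF 29 47 19.
In big-endian order the high byte comes first in memory.
The bytes are already most-significant first: 0xFF294719.

0xFF294719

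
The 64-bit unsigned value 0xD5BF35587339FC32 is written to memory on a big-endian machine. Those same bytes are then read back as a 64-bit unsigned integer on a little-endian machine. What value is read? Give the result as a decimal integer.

Stored big-endian, the bytes at ascending addresses are D5 BF 35 58 73 39 FC 32.
Read back as little-endian, the first byte is least significant, giving 0x32FC39735835BFD5.
0x32FC39735835BFD5 = 3673874563591421909.

3673874563591421909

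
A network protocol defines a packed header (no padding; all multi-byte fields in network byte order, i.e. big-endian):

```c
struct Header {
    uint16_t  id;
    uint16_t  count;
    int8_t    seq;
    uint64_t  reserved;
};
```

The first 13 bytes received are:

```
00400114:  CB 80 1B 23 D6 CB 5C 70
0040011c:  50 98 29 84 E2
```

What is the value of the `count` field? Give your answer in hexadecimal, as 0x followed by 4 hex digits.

0x1B23

`count` follows `id` (2 bytes), so it starts at byte offset 2 and occupies 2 bytes.
Bytes at offsets 2..3: 1B 23.
In big-endian order the high byte comes first in memory.
The bytes are already most-significant first: 0x1B23.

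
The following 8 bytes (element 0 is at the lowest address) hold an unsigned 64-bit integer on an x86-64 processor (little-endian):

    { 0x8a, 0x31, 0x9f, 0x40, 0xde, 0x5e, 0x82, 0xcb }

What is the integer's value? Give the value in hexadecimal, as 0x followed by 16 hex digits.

Little-endian: lowest address holds the least-significant byte.
Reassemble most-significant byte first: CB 82 5E DE 40 9F 31 8A → 0xCB825EDE409F318A.

0xCB825EDE409F318A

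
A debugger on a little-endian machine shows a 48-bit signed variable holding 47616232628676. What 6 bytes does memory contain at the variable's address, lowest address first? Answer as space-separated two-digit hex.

47616232628676 in hexadecimal, padded to 48 bits, is 0x2B4E84A1A1C4.
Split into bytes (most-significant first): 2B 4E 84 A1 A1 C4.
Little-endian: lowest address holds the least-significant byte.
So at ascending addresses the bytes are C4 A1 A1 84 4E 2B.

C4 A1 A1 84 4E 2B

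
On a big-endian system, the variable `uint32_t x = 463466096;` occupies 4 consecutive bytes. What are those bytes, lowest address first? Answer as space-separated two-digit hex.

463466096 in hexadecimal, padded to 32 bits, is 0x1B9FEE70.
Split into bytes (most-significant first): 1B 9F EE 70.
Big-endian: lowest address holds the most-significant byte.
So the memory order matches the most-significant-first order: 1B 9F EE 70.

1B 9F EE 70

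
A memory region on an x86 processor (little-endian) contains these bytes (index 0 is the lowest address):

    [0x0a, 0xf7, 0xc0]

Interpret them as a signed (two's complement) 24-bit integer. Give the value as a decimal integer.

Little-endian stores the least-significant byte at the lowest address.
Reassemble most-significant byte first: C0 F7 0A → 0xC0F70A.
Top bit is set, so as a signed 24-bit value this is 0xC0F70A − 2^24 = -4131062.

-4131062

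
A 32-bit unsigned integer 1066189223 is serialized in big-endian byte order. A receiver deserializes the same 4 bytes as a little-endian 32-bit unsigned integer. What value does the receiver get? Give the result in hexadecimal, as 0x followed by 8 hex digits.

1066189223 in 32-bit hexadecimal is 0x3F8CC1A7.
Stored big-endian, the bytes at ascending addresses are 3F 8C C1 A7.
Read back as little-endian, the first byte is least significant, giving 0xA7C18C3F.

0xA7C18C3F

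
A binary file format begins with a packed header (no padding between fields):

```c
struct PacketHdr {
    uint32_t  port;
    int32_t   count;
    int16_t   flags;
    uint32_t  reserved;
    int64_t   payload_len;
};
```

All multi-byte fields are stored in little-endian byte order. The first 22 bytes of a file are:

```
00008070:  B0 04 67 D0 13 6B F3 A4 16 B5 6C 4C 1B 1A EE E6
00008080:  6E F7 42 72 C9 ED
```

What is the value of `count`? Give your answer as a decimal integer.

`count` follows `port` (4 bytes), so it starts at byte offset 4 and occupies 4 bytes.
Bytes at offsets 4..7: 13 6B F3 A4.
Little-endian: lowest address holds the least-significant byte.
Reassemble most-significant byte first: A4 F3 6B 13 → 0xA4F36B13.
Top bit is set, so as a signed 32-bit value this is 0xA4F36B13 − 2^32 = -1527551213.

-1527551213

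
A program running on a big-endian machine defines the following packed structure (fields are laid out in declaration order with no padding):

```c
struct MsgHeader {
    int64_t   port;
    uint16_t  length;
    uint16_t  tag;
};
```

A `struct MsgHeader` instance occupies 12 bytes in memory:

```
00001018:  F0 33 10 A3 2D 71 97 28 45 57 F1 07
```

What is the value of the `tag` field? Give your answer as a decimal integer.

61703

`tag` follows `port` (8 B), `length` (2 B), so it starts at offset 8 + 2 = 10 and occupies 2 bytes.
Bytes at offsets 10..11: F1 07.
Big-endian: lowest address holds the most-significant byte.
The bytes are already most-significant first: 0xF107.
0xF107 = 61703.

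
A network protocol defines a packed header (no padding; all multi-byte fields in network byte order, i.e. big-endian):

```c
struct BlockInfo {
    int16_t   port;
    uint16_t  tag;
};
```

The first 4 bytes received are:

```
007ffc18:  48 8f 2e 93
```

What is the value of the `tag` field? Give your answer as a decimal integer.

11923

`tag` follows `port` (2 bytes), so it starts at byte offset 2 and occupies 2 bytes.
Bytes at offsets 2..3: 2E 93.
Big-endian: lowest address holds the most-significant byte.
The bytes are already most-significant first: 0x2E93.
0x2E93 = 11923.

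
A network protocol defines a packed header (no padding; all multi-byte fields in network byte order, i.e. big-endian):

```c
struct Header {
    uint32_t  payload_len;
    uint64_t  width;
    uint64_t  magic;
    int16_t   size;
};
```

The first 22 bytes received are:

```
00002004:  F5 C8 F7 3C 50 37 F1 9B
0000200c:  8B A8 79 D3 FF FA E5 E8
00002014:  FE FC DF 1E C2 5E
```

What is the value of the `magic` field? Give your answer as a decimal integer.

`magic` follows `payload_len` (4 B), `width` (8 B), so it starts at offset 4 + 8 = 12 and occupies 8 bytes.
Bytes at offsets 12..19: FF FA E5 E8 FE FC DF 1E.
Big-endian: lowest address holds the most-significant byte.
The bytes are already most-significant first: 0xFFFAE5E8FEFCDF1E.
0xFFFAE5E8FEFCDF1E = 18445308012722446110.

18445308012722446110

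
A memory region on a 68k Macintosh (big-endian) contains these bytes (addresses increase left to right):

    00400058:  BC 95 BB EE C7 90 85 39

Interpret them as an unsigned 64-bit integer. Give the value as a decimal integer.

Big-endian stores the most-significant byte at the lowest address.
The bytes are already most-significant first: 0xBC95BBEEC7908539.
0xBC95BBEEC7908539 = 13588974084885087545.

13588974084885087545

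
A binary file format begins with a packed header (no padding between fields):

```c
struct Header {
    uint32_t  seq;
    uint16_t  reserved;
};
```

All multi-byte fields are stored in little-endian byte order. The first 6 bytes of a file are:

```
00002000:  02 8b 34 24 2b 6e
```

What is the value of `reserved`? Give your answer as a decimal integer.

`reserved` follows `seq` (4 bytes), so it starts at byte offset 4 and occupies 2 bytes.
Bytes at offsets 4..5: 2B 6E.
Little-endian stores the least-significant byte at the lowest address.
Reassemble most-significant byte first: 6E 2B → 0x6E2B.
0x6E2B = 28203.

28203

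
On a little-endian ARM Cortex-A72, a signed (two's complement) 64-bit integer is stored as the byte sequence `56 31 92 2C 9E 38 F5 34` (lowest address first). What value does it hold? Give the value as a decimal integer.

Little-endian stores the least-significant byte at the lowest address.
Reassemble most-significant byte first: 34 F5 38 9E 2C 92 31 56 → 0x34F5389E2C923156.
0x34F5389E2C923156 = 3816018511270130006.

3816018511270130006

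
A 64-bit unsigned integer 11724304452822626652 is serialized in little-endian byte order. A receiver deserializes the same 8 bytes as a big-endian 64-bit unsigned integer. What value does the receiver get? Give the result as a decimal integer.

6697139780705629602

11724304452822626652 in 64-bit hexadecimal is 0xA2B518C82505F15C.
Stored little-endian, the bytes at ascending addresses are 5C F1 05 25 C8 18 B5 A2.
Read back as big-endian, the last byte is least significant, giving 0x5CF10525C818B5A2.
0x5CF10525C818B5A2 = 6697139780705629602.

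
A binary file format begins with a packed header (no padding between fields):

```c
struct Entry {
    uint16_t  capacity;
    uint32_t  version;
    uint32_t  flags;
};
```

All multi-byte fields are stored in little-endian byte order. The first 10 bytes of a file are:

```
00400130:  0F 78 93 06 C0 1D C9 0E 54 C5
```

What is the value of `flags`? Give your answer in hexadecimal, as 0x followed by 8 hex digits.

`flags` follows `capacity` (2 B), `version` (4 B), so it starts at offset 2 + 4 = 6 and occupies 4 bytes.
Bytes at offsets 6..9: C9 0E 54 C5.
Little-endian: lowest address holds the least-significant byte.
Reassemble most-significant byte first: C5 54 0E C9 → 0xC5540EC9.

0xC5540EC9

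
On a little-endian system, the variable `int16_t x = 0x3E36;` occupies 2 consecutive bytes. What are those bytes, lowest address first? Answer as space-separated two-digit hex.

36 3E

Split into bytes (most-significant first): 3E 36.
Little-endian: lowest address holds the least-significant byte.
So at ascending addresses the bytes are 36 3E.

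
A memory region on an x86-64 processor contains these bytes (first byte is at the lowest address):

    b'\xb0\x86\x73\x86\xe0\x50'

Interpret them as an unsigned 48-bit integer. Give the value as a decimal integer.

In little-endian order the low byte comes first in memory.
Reassemble most-significant byte first: 50 E0 86 73 86 B0 → 0x50E0867386B0.
0x50E0867386B0 = 88925258614448.

88925258614448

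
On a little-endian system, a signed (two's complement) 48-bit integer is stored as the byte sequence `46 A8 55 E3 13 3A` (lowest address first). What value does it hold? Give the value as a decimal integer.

63857092831302

Little-endian stores the least-significant byte at the lowest address.
Reassemble most-significant byte first: 3A 13 E3 55 A8 46 → 0x3A13E355A846.
0x3A13E355A846 = 63857092831302.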